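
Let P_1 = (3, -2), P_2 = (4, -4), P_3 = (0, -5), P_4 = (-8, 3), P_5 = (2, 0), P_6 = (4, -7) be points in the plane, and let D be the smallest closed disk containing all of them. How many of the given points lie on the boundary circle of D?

2

By Welzl's lemma the MEC is supported by two points (diametrically opposite) or three points (on a circumcircle).
The farthest pair is P_4–P_6 with squared distance 244. The circle on this segment as diameter has centre (-2, -2) and r² = 244/4 = 61.
Check P_1: distance² to centre = 25 ≤ 61, so it lies inside.
All remaining points lie in this disk, and no smaller disk contains both endpoints, so this is the minimum enclosing circle.
The points at distance exactly r from the centre are P_4, P_6 — 2 points.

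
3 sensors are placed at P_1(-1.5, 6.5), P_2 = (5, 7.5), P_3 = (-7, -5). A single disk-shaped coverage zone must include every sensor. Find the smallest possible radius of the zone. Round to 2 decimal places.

8.66

Side lengths²: P_1P_2² = 43.25, P_1P_3² = 162.5, P_2P_3² = 300.25.
Since P_2P_3² = 300.25 ≥ 162.5 + 43.25 = 205.75, the angle opposite P_2P_3 is not acute, so the smallest enclosing circle has P_2P_3 as diameter.
Centre = midpoint of P_2P_3 = (-1, 1.25), r² = 300.25/4 = 75.0625.
r = √(75.0625) ≈ 8.66.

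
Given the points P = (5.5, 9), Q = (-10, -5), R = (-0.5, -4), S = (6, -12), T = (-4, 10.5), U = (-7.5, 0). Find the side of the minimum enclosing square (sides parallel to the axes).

22.5

The bounding box has width 16 and height 22.5.
An axis-aligned square enclosing the set must have side ≥ max(width, height).
So the minimum side is max(16, 22.5) = 22.5.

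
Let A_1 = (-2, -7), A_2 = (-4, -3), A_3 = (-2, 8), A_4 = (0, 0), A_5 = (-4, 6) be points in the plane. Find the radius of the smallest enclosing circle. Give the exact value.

7.5

A smallest enclosing disk is always determined by at most three of the input points on its boundary.
The farthest pair is A_1–A_3 with squared distance 225. The circle on this segment as diameter has centre (-2, 0.5) and r² = 225/4 = 56.25.
Check A_2: distance² to centre = 16.25 ≤ 56.25, so it lies inside.
All remaining points lie in this disk, and no smaller disk contains both endpoints, so this is the minimum enclosing circle.
r = √(56.25) = 7.5.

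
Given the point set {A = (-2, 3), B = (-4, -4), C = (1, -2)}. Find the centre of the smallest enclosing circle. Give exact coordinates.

(-151/62, -41/62)

Side lengths²: AB² = 53, AC² = 34, BC² = 29.
Since AB² = 53 < 34 + 29 = 63, the triangle is acute, so the smallest enclosing circle is the circumcircle.
Circumcentre = (-151/62, -41/62), r² = 26129/1922.
Centre = (-151/62, -41/62).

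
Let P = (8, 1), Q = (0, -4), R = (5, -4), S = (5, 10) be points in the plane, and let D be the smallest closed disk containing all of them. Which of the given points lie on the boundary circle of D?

Q, R, S

The farthest pair is Q–S with squared distance 221. The circle on this segment as diameter has centre (2.5, 3) and r² = 221/4 = 55.25.
Check P: distance² to centre = 34.25 ≤ 55.25, so it lies inside.
All remaining points lie in this disk, and no smaller disk contains both endpoints, so this is the minimum enclosing circle.
The points at distance exactly r from the centre are Q, R, S — 3 points.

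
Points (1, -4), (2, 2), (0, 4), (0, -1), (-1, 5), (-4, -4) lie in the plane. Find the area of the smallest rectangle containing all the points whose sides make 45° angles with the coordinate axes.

In coordinates u = x + y, v = x − y the rectangle is axis-aligned; the map (x,y)→(u,v) scales areas by 2.
u-values: -3, 4, 4, -1, 4, -8; range = 4 − (-8) = 12.
v-values: 5, 0, -4, 1, -6, 0; range = 5 − (-6) = 11.
Area = (12 × 11) / 2 = 66.

66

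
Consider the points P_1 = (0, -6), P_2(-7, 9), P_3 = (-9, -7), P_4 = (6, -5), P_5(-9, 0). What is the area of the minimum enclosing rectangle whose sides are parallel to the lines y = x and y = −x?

243

In coordinates u = x + y, v = x − y the rectangle is axis-aligned; the map (x,y)→(u,v) scales areas by 2.
u-values: -6, 2, -16, 1, -9; range = 2 − (-16) = 18.
v-values: 6, -16, -2, 11, -9; range = 11 − (-16) = 27.
Area = (18 × 27) / 2 = 243.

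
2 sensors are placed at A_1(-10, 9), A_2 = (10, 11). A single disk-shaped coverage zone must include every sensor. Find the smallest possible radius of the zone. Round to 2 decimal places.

The smallest circle enclosing two points has them as diameter endpoints.
Centre = midpoint = (0, 10); r² = |A_1A_2|²/4 = 404/4 = 101.
r = √101 ≈ 10.05.

10.05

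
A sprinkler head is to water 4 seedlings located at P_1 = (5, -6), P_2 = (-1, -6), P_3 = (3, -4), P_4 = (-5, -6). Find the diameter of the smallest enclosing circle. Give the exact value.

10

The farthest pair is P_1–P_4 with squared distance 100. The circle on this segment as diameter has centre (0, -6) and r² = 100/4 = 25.
Check P_2: distance² to centre = 1 ≤ 25, so it lies inside.
All remaining points lie in this disk, and no smaller disk contains both endpoints, so this is the minimum enclosing circle.
Diameter = 2r = 2√25 = 10.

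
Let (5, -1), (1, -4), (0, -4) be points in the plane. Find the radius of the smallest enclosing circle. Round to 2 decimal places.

Call the three points A, B, C in the order given.
Side lengths²: AB² = 25, AC² = 34, BC² = 1.
Since AC² = 34 ≥ 25 + 1 = 26, the angle opposite AC is not acute, so the smallest enclosing circle has AC as diameter.
Centre = midpoint of AC = (2.5, -2.5), r² = 34/4 = 8.5.
r = √(8.5) ≈ 2.92.

2.92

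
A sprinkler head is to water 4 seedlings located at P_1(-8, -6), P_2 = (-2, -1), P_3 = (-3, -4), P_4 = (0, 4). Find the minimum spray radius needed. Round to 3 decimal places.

By Welzl's lemma the MEC is supported by two points (diametrically opposite) or three points (on a circumcircle).
The farthest pair is P_1–P_4 with squared distance 164. The circle on this segment as diameter has centre (-4, -1) and r² = 164/4 = 41.
Check P_2: distance² to centre = 4 ≤ 41, so it lies inside.
All remaining points lie in this disk, and no smaller disk contains both endpoints, so this is the minimum enclosing circle.
r = √41 ≈ 6.403.

6.403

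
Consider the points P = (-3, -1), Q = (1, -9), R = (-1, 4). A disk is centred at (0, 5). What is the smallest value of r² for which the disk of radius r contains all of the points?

The required radius is the distance from (0, 5) to the farthest point.
Squared distances: 45, 197, 2.
Maximum is 197, attained at Q.

197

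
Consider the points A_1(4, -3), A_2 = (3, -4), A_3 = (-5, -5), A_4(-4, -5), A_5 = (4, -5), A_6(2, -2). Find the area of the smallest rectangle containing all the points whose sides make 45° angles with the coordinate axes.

49.5

In coordinates u = x + y, v = x − y the rectangle is axis-aligned; the map (x,y)→(u,v) scales areas by 2.
u-values: 1, -1, -10, -9, -1, 0; range = 1 − (-10) = 11.
v-values: 7, 7, 0, 1, 9, 4; range = 9 − 0 = 9.
Area = (11 × 9) / 2 = 49.5.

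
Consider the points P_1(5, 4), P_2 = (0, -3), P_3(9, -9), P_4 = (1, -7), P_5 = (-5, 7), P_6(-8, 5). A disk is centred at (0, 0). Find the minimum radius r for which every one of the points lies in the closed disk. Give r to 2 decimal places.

12.73

The required radius is the distance from (0, 0) to the farthest point.
Squared distances: 41, 9, 162, 50, 74, 89.
Maximum is 162, attained at P_3.
r = √162 ≈ 12.73.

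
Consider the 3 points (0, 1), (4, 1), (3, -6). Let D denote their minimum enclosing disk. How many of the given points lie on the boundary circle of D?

Call the three points A, B, C in the order given.
Side lengths²: AB² = 16, AC² = 58, BC² = 50.
Since AC² = 58 < 50 + 16 = 66, the triangle is acute, so the smallest enclosing circle is the circumcircle.
Circumcentre = (2, -16/7), r² = 725/49.
The points at distance exactly r from the centre are (0, 1), (4, 1), (3, -6) — 3 points.

3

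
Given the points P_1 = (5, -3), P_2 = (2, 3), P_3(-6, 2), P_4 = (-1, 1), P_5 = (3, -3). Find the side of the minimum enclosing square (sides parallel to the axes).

11

The bounding box has width 11 and height 6.
An axis-aligned square enclosing the set must have side ≥ max(width, height).
So the minimum side is max(11, 6) = 11.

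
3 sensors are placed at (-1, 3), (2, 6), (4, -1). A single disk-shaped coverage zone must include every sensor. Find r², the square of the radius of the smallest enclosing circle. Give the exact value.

2173/162

Call the three points A, B, C in the order given.
Side lengths²: AB² = 18, AC² = 41, BC² = 53.
Since BC² = 53 < 41 + 18 = 59, the triangle is acute, so the smallest enclosing circle is the circumcircle.
Circumcentre = (47/18, 43/18), r² = 2173/162.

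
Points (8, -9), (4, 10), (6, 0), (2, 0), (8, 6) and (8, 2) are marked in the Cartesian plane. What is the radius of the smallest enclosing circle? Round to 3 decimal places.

By Welzl's lemma the MEC is supported by two points (diametrically opposite) or three points (on a circumcircle).
The farthest pair is (8, -9)–(4, 10) with squared distance 377. The circle on this segment as diameter has centre (6, 0.5) and r² = 377/4 = 94.25.
Check (6, 0): distance² to centre = 0.25 ≤ 94.25, so it lies inside.
All remaining points lie in this disk, and no smaller disk contains both endpoints, so this is the minimum enclosing circle.
r = √(94.25) ≈ 9.708.

9.708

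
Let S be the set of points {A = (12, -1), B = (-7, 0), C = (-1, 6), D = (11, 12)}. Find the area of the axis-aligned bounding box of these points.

247

x ranges over [-7, 12], width 19.
y ranges over [-1, 12], height 13.
Area = 19 × 13 = 247.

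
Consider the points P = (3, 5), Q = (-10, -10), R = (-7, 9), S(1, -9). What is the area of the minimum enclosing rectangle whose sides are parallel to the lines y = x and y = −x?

364

In coordinates u = x + y, v = x − y the rectangle is axis-aligned; the map (x,y)→(u,v) scales areas by 2.
u-values: 8, -20, 2, -8; range = 8 − (-20) = 28.
v-values: -2, 0, -16, 10; range = 10 − (-16) = 26.
Area = (28 × 26) / 2 = 364.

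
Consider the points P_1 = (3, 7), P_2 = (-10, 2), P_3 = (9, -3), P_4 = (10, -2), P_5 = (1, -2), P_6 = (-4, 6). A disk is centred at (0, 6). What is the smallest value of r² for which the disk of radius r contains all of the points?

The required radius is the distance from (0, 6) to the farthest point.
Squared distances: 10, 116, 162, 164, 65, 16.
Maximum is 164, attained at P_4.

164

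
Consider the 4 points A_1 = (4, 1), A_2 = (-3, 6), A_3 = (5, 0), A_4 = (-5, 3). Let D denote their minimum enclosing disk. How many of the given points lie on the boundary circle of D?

A smallest enclosing disk is always determined by at most three of the input points on its boundary.
The minimum enclosing circle is determined by three boundary points: A_2, A_3, A_4.
Their circumcentre is (1/12, 16/9) with r² = 35425/1296.
The farthest remaining point A_1 is at distance² 20665/1296 ≤ 35425/1296.
The points at distance exactly r from the centre are A_2, A_3, A_4 — 3 points.

3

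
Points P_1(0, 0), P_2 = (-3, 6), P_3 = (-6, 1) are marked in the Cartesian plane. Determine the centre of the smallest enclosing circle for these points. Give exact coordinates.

(-59/22, 53/22)

Side lengths²: P_1P_2² = 45, P_1P_3² = 37, P_2P_3² = 34.
Since P_1P_2² = 45 < 37 + 34 = 71, the triangle is acute, so the smallest enclosing circle is the circumcircle.
Circumcentre = (-59/22, 53/22), r² = 3145/242.
Centre = (-59/22, 53/22).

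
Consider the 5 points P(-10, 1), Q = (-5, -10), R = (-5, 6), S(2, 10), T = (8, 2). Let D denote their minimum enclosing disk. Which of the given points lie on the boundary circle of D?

Q, S

By Welzl's lemma the MEC is supported by two points (diametrically opposite) or three points (on a circumcircle).
The farthest pair is Q–S with squared distance 449. The circle on this segment as diameter has centre (-1.5, 0) and r² = 449/4 = 112.25.
Check P: distance² to centre = 73.25 ≤ 112.25, so it lies inside.
All remaining points lie in this disk, and no smaller disk contains both endpoints, so this is the minimum enclosing circle.
The points at distance exactly r from the centre are Q, S — 2 points.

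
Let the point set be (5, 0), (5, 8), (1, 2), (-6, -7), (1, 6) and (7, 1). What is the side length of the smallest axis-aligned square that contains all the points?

The bounding box has width 13 and height 15.
An axis-aligned square enclosing the set must have side ≥ max(width, height).
So the minimum side is max(13, 15) = 15.

15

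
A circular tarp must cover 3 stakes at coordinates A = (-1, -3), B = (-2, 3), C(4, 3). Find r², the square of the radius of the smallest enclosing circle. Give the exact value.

2257/144

Side lengths²: AB² = 37, AC² = 61, BC² = 36.
Since AC² = 61 < 37 + 36 = 73, the triangle is acute, so the smallest enclosing circle is the circumcircle.
Circumcentre = (1, 5/12), r² = 2257/144.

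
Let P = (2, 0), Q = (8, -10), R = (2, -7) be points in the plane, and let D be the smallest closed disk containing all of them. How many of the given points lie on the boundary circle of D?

2

Side lengths²: PQ² = 136, PR² = 49, QR² = 45.
Since PQ² = 136 ≥ 49 + 45 = 94, the angle opposite PQ is not acute, so the smallest enclosing circle has PQ as diameter.
Centre = midpoint of PQ = (5, -5), r² = 136/4 = 34.
The points at distance exactly r from the centre are P, Q — 2 points.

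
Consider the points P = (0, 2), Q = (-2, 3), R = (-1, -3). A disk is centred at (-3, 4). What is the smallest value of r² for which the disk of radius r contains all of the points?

53

The required radius is the distance from (-3, 4) to the farthest point.
Squared distances: 13, 2, 53.
Maximum is 53, attained at R.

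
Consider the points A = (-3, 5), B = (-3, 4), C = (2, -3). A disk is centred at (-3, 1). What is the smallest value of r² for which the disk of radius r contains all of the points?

41

The required radius is the distance from (-3, 1) to the farthest point.
Squared distances: 16, 9, 41.
Maximum is 41, attained at C.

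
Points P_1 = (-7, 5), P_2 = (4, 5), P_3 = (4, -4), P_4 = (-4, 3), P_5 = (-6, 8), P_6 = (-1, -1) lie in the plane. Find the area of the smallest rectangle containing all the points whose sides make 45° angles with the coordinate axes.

In coordinates u = x + y, v = x − y the rectangle is axis-aligned; the map (x,y)→(u,v) scales areas by 2.
u-values: -2, 9, 0, -1, 2, -2; range = 9 − (-2) = 11.
v-values: -12, -1, 8, -7, -14, 0; range = 8 − (-14) = 22.
Area = (11 × 22) / 2 = 121.

121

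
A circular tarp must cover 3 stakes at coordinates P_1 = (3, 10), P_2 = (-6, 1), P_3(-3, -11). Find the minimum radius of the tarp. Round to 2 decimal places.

Side lengths²: P_1P_2² = 162, P_1P_3² = 477, P_2P_3² = 153.
Since P_1P_3² = 477 ≥ 162 + 153 = 315, the angle opposite P_1P_3 is not acute, so the smallest enclosing circle has P_1P_3 as diameter.
Centre = midpoint of P_1P_3 = (0, -0.5), r² = 477/4 = 119.25.
r = √(119.25) ≈ 10.92.

10.92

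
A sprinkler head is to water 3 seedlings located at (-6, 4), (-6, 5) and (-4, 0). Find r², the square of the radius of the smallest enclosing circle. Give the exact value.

7.25

Call the three points A, B, C in the order given.
Side lengths²: AB² = 1, AC² = 20, BC² = 29.
Since BC² = 29 ≥ 20 + 1 = 21, the angle opposite BC is not acute, so the smallest enclosing circle has BC as diameter.
Centre = midpoint of BC = (-5, 2.5), r² = 29/4 = 7.25.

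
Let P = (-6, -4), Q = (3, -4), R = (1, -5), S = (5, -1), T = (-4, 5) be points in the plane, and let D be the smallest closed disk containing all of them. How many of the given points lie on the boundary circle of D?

3

The minimum enclosing circle of a finite set is fixed by two of the points (as a diameter) or three (as a circumcircle).
The minimum enclosing circle is determined by three boundary points: P, S, T.
Their circumcentre is (-67/62, -23/62) with r² = 71825/1922.
The farthest remaining point Q is at distance² 57317/1922 ≤ 71825/1922.
The points at distance exactly r from the centre are P, S, T — 3 points.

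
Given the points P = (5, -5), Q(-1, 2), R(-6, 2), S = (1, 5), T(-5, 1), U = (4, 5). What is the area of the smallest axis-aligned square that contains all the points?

121

The bounding box has width 11 and height 10.
An axis-aligned square enclosing the set must have side ≥ max(width, height).
So the minimum side is max(11, 10) = 11.
Area = 11² = 121.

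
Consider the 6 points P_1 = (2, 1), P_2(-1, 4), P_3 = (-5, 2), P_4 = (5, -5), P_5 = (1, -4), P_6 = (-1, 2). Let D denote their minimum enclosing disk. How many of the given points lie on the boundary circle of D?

2

A smallest enclosing disk is always determined by at most three of the input points on its boundary.
The farthest pair is P_3–P_4 with squared distance 149. The circle on this segment as diameter has centre (0, -1.5) and r² = 149/4 = 37.25.
Check P_1: distance² to centre = 10.25 ≤ 37.25, so it lies inside.
All remaining points lie in this disk, and no smaller disk contains both endpoints, so this is the minimum enclosing circle.
The points at distance exactly r from the centre are P_3, P_4 — 2 points.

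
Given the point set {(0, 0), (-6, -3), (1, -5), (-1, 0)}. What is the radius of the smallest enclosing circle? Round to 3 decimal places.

The minimum enclosing circle is determined by three boundary points: (0, 0), (-6, -3), (1, -5).
Their circumcentre is (-49/22, -67/22) with r² = 3445/242.
The farthest remaining point (-1, 0) is at distance² 2609/242 ≤ 3445/242.
r = √(3445/242) ≈ 3.773.

3.773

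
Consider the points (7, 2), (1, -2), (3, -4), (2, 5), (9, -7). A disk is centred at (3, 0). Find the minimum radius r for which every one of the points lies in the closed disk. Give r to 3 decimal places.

9.220

The required radius is the distance from (3, 0) to the farthest point.
Squared distances: 20, 8, 16, 26, 85.
Maximum is 85, attained at (9, -7).
r = √85 ≈ 9.220.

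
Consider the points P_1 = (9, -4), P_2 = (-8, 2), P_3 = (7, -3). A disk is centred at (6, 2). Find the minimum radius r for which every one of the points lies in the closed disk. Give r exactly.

14

The required radius is the distance from (6, 2) to the farthest point.
Squared distances: 45, 196, 26.
Maximum is 196, attained at P_2.
r = √196 = 14.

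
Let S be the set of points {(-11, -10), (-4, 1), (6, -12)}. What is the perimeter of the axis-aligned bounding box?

Width = max x − min x = 6 − (-11) = 17.
Height = max y − min y = 1 − (-12) = 13.
Perimeter = 2(17 + 13) = 60.

60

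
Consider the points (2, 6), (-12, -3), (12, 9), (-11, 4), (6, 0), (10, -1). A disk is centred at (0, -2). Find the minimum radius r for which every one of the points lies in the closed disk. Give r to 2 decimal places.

The required radius is the distance from (0, -2) to the farthest point.
Squared distances: 68, 145, 265, 157, 40, 101.
Maximum is 265, attained at (12, 9).
r = √265 ≈ 16.28.

16.28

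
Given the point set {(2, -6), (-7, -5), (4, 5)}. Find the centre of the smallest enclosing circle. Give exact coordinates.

Call the three points A, B, C in the order given.
Side lengths²: AB² = 82, AC² = 125, BC² = 221.
Since BC² = 221 ≥ 125 + 82 = 207, the angle opposite BC is not acute, so the smallest enclosing circle has BC as diameter.
Centre = midpoint of BC = (-1.5, 0), r² = 221/4 = 55.25.
Centre = (-1.5, 0).

(-1.5, 0)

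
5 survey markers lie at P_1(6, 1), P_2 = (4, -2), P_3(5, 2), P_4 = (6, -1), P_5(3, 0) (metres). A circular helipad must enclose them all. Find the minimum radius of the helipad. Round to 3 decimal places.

2.062

The minimum enclosing circle of a finite set is fixed by two of the points (as a diameter) or three (as a circumcircle).
The farthest pair is P_2–P_3 with squared distance 17. The circle on this segment as diameter has centre (4.5, 0) and r² = 17/4 = 4.25.
Check P_1: distance² to centre = 3.25 ≤ 4.25, so it lies inside.
All remaining points lie in this disk, and no smaller disk contains both endpoints, so this is the minimum enclosing circle.
r = √(4.25) ≈ 2.062.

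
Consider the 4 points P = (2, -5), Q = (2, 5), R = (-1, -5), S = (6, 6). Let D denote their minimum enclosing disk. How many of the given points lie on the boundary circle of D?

2

The minimum enclosing circle of a finite set is fixed by two of the points (as a diameter) or three (as a circumcircle).
The farthest pair is R–S with squared distance 170. The circle on this segment as diameter has centre (2.5, 0.5) and r² = 170/4 = 42.5.
Check P: distance² to centre = 30.5 ≤ 42.5, so it lies inside.
All remaining points lie in this disk, and no smaller disk contains both endpoints, so this is the minimum enclosing circle.
The points at distance exactly r from the centre are R, S — 2 points.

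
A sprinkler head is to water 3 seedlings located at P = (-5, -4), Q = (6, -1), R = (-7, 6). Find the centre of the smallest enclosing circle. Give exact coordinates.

(-43/58, 119/58)

Side lengths²: PQ² = 130, PR² = 104, QR² = 218.
Since QR² = 218 < 130 + 104 = 234, the triangle is acute, so the smallest enclosing circle is the circumcircle.
Circumcentre = (-43/58, 119/58), r² = 92105/1682.
Centre = (-43/58, 119/58).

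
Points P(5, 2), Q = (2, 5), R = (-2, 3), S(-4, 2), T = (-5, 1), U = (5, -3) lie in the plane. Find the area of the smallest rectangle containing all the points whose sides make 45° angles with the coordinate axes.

77

In coordinates u = x + y, v = x − y the rectangle is axis-aligned; the map (x,y)→(u,v) scales areas by 2.
u-values: 7, 7, 1, -2, -4, 2; range = 7 − (-4) = 11.
v-values: 3, -3, -5, -6, -6, 8; range = 8 − (-6) = 14.
Area = (11 × 14) / 2 = 77.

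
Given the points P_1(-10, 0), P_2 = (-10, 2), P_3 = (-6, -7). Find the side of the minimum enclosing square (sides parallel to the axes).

The bounding box has width 4 and height 9.
An axis-aligned square enclosing the set must have side ≥ max(width, height).
So the minimum side is max(4, 9) = 9.

9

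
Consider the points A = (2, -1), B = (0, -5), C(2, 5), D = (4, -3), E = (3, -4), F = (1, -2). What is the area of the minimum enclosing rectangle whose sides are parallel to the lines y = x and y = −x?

60

In coordinates u = x + y, v = x − y the rectangle is axis-aligned; the map (x,y)→(u,v) scales areas by 2.
u-values: 1, -5, 7, 1, -1, -1; range = 7 − (-5) = 12.
v-values: 3, 5, -3, 7, 7, 3; range = 7 − (-3) = 10.
Area = (12 × 10) / 2 = 60.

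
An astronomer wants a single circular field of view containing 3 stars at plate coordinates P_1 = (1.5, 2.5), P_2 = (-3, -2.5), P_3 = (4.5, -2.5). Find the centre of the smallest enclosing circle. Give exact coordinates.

(0.75, -1.35)

Side lengths²: P_1P_2² = 45.25, P_1P_3² = 34, P_2P_3² = 56.25.
Since P_2P_3² = 56.25 < 45.25 + 34 = 79.25, the triangle is acute, so the smallest enclosing circle is the circumcircle.
Circumcentre = (0.75, -1.35), r² = 15.385.
Centre = (0.75, -1.35).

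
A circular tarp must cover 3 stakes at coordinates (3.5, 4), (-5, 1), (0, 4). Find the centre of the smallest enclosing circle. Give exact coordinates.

Call the three points A, B, C in the order given.
Side lengths²: AB² = 81.25, AC² = 12.25, BC² = 34.
Since AB² = 81.25 ≥ 34 + 12.25 = 46.25, the angle opposite AB is not acute, so the smallest enclosing circle has AB as diameter.
Centre = midpoint of AB = (-0.75, 2.5), r² = 81.25/4 = 20.3125.
Centre = (-0.75, 2.5).

(-0.75, 2.5)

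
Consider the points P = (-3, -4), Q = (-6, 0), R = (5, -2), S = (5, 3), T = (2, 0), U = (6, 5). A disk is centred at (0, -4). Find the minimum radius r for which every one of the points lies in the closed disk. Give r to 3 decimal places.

The required radius is the distance from (0, -4) to the farthest point.
Squared distances: 9, 52, 29, 74, 20, 117.
Maximum is 117, attained at U.
r = √117 ≈ 10.817.

10.817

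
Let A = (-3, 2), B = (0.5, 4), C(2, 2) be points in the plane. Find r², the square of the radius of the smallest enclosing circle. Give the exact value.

Side lengths²: AB² = 16.25, AC² = 25, BC² = 6.25.
Since AC² = 25 ≥ 16.25 + 6.25 = 22.5, the angle opposite AC is not acute, so the smallest enclosing circle has AC as diameter.
Centre = midpoint of AC = (-0.5, 2), r² = 25/4 = 6.25.

6.25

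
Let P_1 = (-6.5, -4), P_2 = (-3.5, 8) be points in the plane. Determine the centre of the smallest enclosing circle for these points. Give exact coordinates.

(-5, 2)

The smallest circle enclosing two points has them as diameter endpoints.
Centre = midpoint = (-5, 2); r² = |P_1P_2|²/4 = 153/4 = 38.25.
Centre = (-5, 2).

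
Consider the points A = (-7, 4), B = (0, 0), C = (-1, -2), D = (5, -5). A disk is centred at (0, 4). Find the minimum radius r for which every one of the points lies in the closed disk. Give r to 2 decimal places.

10.30

The required radius is the distance from (0, 4) to the farthest point.
Squared distances: 49, 16, 37, 106.
Maximum is 106, attained at D.
r = √106 ≈ 10.30.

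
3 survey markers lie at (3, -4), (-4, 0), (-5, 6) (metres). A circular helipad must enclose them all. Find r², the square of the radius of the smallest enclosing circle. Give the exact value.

Call the three points A, B, C in the order given.
Side lengths²: AB² = 65, AC² = 164, BC² = 37.
Since AC² = 164 ≥ 65 + 37 = 102, the angle opposite AC is not acute, so the smallest enclosing circle has AC as diameter.
Centre = midpoint of AC = (-1, 1), r² = 164/4 = 41.

41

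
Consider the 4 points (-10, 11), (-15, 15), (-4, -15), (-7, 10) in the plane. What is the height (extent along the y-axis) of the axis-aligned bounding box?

max y = 15, min y = -15, so height = 30.

30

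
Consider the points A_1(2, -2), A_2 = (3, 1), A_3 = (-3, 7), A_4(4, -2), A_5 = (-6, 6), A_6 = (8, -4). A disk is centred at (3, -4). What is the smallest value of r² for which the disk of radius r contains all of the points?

The required radius is the distance from (3, -4) to the farthest point.
Squared distances: 5, 25, 157, 5, 181, 25.
Maximum is 181, attained at A_5.

181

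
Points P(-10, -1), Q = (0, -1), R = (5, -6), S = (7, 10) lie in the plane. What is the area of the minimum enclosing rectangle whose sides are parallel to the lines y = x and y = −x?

In coordinates u = x + y, v = x − y the rectangle is axis-aligned; the map (x,y)→(u,v) scales areas by 2.
u-values: -11, -1, -1, 17; range = 17 − (-11) = 28.
v-values: -9, 1, 11, -3; range = 11 − (-9) = 20.
Area = (28 × 20) / 2 = 280.

280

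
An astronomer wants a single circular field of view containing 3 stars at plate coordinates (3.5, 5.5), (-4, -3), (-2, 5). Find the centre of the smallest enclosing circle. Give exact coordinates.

(-0.25, 1.25)

Call the three points A, B, C in the order given.
Side lengths²: AB² = 128.5, AC² = 30.5, BC² = 68.
Since AB² = 128.5 ≥ 68 + 30.5 = 98.5, the angle opposite AB is not acute, so the smallest enclosing circle has AB as diameter.
Centre = midpoint of AB = (-0.25, 1.25), r² = 128.5/4 = 32.125.
Centre = (-0.25, 1.25).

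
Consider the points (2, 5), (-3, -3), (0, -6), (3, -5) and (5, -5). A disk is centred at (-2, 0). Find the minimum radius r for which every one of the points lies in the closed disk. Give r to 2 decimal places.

8.60

The required radius is the distance from (-2, 0) to the farthest point.
Squared distances: 41, 10, 40, 50, 74.
Maximum is 74, attained at (5, -5).
r = √74 ≈ 8.60.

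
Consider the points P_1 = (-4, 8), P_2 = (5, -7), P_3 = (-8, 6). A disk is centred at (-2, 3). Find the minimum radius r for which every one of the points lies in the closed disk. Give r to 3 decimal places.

The required radius is the distance from (-2, 3) to the farthest point.
Squared distances: 29, 149, 45.
Maximum is 149, attained at P_2.
r = √149 ≈ 12.207.

12.207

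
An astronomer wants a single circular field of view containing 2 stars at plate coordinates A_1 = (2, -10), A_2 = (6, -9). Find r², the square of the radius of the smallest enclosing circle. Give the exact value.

4.25

The smallest circle enclosing two points has them as diameter endpoints.
Centre = midpoint = (4, -9.5); r² = |A_1A_2|²/4 = 17/4 = 4.25.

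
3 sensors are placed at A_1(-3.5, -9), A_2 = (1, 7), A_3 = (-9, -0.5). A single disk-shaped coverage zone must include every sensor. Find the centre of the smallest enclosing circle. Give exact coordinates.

(-1.25, -1)

Side lengths²: A_1A_2² = 276.25, A_1A_3² = 102.5, A_2A_3² = 156.25.
Since A_1A_2² = 276.25 ≥ 156.25 + 102.5 = 258.75, the angle opposite A_1A_2 is not acute, so the smallest enclosing circle has A_1A_2 as diameter.
Centre = midpoint of A_1A_2 = (-1.25, -1), r² = 276.25/4 = 69.0625.
Centre = (-1.25, -1).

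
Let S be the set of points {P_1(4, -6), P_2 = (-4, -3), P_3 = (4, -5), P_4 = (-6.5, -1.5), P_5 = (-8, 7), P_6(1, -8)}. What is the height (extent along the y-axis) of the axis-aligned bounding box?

max y = 7, min y = -8, so height = 15.

15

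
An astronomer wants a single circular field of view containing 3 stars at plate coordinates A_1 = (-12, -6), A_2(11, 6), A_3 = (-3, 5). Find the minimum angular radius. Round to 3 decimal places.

Side lengths²: A_1A_2² = 673, A_1A_3² = 202, A_2A_3² = 197.
Since A_1A_2² = 673 ≥ 202 + 197 = 399, the angle opposite A_1A_2 is not acute, so the smallest enclosing circle has A_1A_2 as diameter.
Centre = midpoint of A_1A_2 = (-0.5, 0), r² = 673/4 = 168.25.
r = √(168.25) ≈ 12.971.

12.971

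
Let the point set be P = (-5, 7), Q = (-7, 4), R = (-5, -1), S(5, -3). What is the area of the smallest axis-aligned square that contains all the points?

144

The bounding box has width 12 and height 10.
An axis-aligned square enclosing the set must have side ≥ max(width, height).
So the minimum side is max(12, 10) = 12.
Area = 12² = 144.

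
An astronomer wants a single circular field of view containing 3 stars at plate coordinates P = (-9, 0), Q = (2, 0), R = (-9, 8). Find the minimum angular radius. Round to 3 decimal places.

Side lengths²: PQ² = 121, PR² = 64, QR² = 185.
Since QR² = 185 ≥ 121 + 64 = 185, the angle opposite QR is not acute, so the smallest enclosing circle has QR as diameter.
Centre = midpoint of QR = (-3.5, 4), r² = 185/4 = 46.25.
r = √(46.25) ≈ 6.801.

6.801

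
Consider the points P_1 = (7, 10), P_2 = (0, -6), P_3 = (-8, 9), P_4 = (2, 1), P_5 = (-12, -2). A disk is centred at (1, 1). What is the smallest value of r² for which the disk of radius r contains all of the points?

178

The required radius is the distance from (1, 1) to the farthest point.
Squared distances: 117, 50, 145, 1, 178.
Maximum is 178, attained at P_5.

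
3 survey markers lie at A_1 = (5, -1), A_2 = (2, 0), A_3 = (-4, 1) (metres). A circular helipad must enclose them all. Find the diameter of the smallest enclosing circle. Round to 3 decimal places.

Side lengths²: A_1A_2² = 10, A_1A_3² = 85, A_2A_3² = 37.
Since A_1A_3² = 85 ≥ 37 + 10 = 47, the angle opposite A_1A_3 is not acute, so the smallest enclosing circle has A_1A_3 as diameter.
Centre = midpoint of A_1A_3 = (0.5, 0), r² = 85/4 = 21.25.
Diameter = 2r = 2√(21.25) ≈ 9.220.

9.220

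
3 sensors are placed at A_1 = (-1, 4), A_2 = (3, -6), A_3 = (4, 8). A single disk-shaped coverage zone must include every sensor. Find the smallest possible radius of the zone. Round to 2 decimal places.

7.02

Side lengths²: A_1A_2² = 116, A_1A_3² = 41, A_2A_3² = 197.
Since A_2A_3² = 197 ≥ 116 + 41 = 157, the angle opposite A_2A_3 is not acute, so the smallest enclosing circle has A_2A_3 as diameter.
Centre = midpoint of A_2A_3 = (3.5, 1), r² = 197/4 = 49.25.
r = √(49.25) ≈ 7.02.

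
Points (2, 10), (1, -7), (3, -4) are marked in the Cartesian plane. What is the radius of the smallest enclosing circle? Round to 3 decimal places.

Call the three points A, B, C in the order given.
Side lengths²: AB² = 290, AC² = 197, BC² = 13.
Since AB² = 290 ≥ 197 + 13 = 210, the angle opposite AB is not acute, so the smallest enclosing circle has AB as diameter.
Centre = midpoint of AB = (1.5, 1.5), r² = 290/4 = 72.5.
r = √(72.5) ≈ 8.515.

8.515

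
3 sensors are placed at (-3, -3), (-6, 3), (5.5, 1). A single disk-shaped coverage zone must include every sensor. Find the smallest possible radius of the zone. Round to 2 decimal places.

5.84

Call the three points A, B, C in the order given.
Side lengths²: AB² = 45, AC² = 88.25, BC² = 136.25.
Since BC² = 136.25 ≥ 88.25 + 45 = 133.25, the angle opposite BC is not acute, so the smallest enclosing circle has BC as diameter.
Centre = midpoint of BC = (-0.25, 2), r² = 136.25/4 = 34.0625.
r = √(34.0625) ≈ 5.84.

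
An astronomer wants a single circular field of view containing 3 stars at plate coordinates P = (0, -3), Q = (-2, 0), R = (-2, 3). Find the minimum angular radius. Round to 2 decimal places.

3.16

Side lengths²: PQ² = 13, PR² = 40, QR² = 9.
Since PR² = 40 ≥ 13 + 9 = 22, the angle opposite PR is not acute, so the smallest enclosing circle has PR as diameter.
Centre = midpoint of PR = (-1, 0), r² = 40/4 = 10.
r = √10 ≈ 3.16.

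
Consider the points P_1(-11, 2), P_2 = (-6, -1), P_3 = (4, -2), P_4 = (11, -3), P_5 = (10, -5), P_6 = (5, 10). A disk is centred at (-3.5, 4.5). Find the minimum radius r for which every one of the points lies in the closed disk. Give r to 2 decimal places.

The required radius is the distance from (-3.5, 4.5) to the farthest point.
Squared distances: 62.5, 36.5, 98.5, 266.5, 272.5, 102.5.
Maximum is 272.5, attained at P_5.
r = √(272.5) ≈ 16.51.

16.51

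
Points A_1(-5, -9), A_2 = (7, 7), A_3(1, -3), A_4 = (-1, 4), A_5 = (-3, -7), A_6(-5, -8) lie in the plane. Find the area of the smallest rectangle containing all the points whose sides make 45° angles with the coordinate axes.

In coordinates u = x + y, v = x − y the rectangle is axis-aligned; the map (x,y)→(u,v) scales areas by 2.
u-values: -14, 14, -2, 3, -10, -13; range = 14 − (-14) = 28.
v-values: 4, 0, 4, -5, 4, 3; range = 4 − (-5) = 9.
Area = (28 × 9) / 2 = 126.

126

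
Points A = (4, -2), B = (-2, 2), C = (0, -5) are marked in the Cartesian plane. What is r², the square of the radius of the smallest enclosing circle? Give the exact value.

Side lengths²: AB² = 52, AC² = 25, BC² = 53.
Since BC² = 53 < 52 + 25 = 77, the triangle is acute, so the smallest enclosing circle is the circumcircle.
Circumcentre = (4/17, -39/34), r² = 17225/1156.

17225/1156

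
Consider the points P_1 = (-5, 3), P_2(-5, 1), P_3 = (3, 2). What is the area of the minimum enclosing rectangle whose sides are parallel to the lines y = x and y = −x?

In coordinates u = x + y, v = x − y the rectangle is axis-aligned; the map (x,y)→(u,v) scales areas by 2.
u-values: -2, -4, 5; range = 5 − (-4) = 9.
v-values: -8, -6, 1; range = 1 − (-8) = 9.
Area = (9 × 9) / 2 = 40.5.

40.5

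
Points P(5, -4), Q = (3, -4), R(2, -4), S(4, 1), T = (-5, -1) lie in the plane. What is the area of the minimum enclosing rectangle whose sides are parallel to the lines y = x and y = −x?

71.5

In coordinates u = x + y, v = x − y the rectangle is axis-aligned; the map (x,y)→(u,v) scales areas by 2.
u-values: 1, -1, -2, 5, -6; range = 5 − (-6) = 11.
v-values: 9, 7, 6, 3, -4; range = 9 − (-4) = 13.
Area = (11 × 13) / 2 = 71.5.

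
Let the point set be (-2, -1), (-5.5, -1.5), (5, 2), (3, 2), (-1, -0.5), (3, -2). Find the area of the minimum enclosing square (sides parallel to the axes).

110.25

The bounding box has width 10.5 and height 4.
An axis-aligned square enclosing the set must have side ≥ max(width, height).
So the minimum side is max(10.5, 4) = 10.5.
Area = 10.5² = 110.25.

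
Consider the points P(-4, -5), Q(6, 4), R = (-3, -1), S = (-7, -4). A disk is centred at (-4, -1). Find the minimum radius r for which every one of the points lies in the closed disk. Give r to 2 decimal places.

The required radius is the distance from (-4, -1) to the farthest point.
Squared distances: 16, 125, 1, 18.
Maximum is 125, attained at Q.
r = √125 ≈ 11.18.

11.18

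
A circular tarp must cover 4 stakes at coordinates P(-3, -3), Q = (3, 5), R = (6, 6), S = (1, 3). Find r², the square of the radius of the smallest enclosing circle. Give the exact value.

40.5

A smallest enclosing disk is always determined by at most three of the input points on its boundary.
The farthest pair is P–R with squared distance 162. The circle on this segment as diameter has centre (1.5, 1.5) and r² = 162/4 = 40.5.
Check Q: distance² to centre = 14.5 ≤ 40.5, so it lies inside.
All remaining points lie in this disk, and no smaller disk contains both endpoints, so this is the minimum enclosing circle.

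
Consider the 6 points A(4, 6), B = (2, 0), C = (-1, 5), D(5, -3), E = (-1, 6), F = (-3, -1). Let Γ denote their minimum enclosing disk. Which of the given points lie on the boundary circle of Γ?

D, E, F

A smallest enclosing disk is always determined by at most three of the input points on its boundary.
The minimum enclosing circle is determined by three boundary points: D, E, F.
Their circumcentre is (1.85, 1.4) with r² = 29.2825.
The farthest remaining point A is at distance² 25.7825 ≤ 29.2825.
The points at distance exactly r from the centre are D, E, F — 3 points.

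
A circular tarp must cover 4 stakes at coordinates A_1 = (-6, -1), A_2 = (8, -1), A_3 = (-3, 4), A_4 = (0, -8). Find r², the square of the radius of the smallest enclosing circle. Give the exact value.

9605/196

A smallest enclosing disk is always determined by at most three of the input points on its boundary.
The minimum enclosing circle is determined by three boundary points: A_1, A_2, A_4.
Their circumcentre is (1, -15/14) with r² = 9605/196.
The farthest remaining point A_3 is at distance² 8177/196 ≤ 9605/196.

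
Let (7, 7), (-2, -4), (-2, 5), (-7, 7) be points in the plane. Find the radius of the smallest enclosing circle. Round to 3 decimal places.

7.806

The minimum enclosing circle is determined by three boundary points: (7, 7), (-2, -4), (-7, 7).
Their circumcentre is (0, 39/11) with r² = 7373/121.
The farthest remaining point (-2, 5) is at distance² 740/121 ≤ 7373/121.
r = √(7373/121) ≈ 7.806.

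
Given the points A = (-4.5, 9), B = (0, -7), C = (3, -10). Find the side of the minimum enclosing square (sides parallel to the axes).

The bounding box has width 7.5 and height 19.
An axis-aligned square enclosing the set must have side ≥ max(width, height).
So the minimum side is max(7.5, 19) = 19.

19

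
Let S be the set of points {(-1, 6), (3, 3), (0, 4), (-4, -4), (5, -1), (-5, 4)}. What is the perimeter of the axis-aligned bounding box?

Width = max x − min x = 5 − (-5) = 10.
Height = max y − min y = 6 − (-4) = 10.
Perimeter = 2(10 + 10) = 40.

40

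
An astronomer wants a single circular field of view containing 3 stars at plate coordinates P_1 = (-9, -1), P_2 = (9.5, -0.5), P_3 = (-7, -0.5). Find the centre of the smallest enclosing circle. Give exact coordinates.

(0.25, -0.75)

Side lengths²: P_1P_2² = 342.5, P_1P_3² = 4.25, P_2P_3² = 272.25.
Since P_1P_2² = 342.5 ≥ 272.25 + 4.25 = 276.5, the angle opposite P_1P_2 is not acute, so the smallest enclosing circle has P_1P_2 as diameter.
Centre = midpoint of P_1P_2 = (0.25, -0.75), r² = 342.5/4 = 85.625.
Centre = (0.25, -0.75).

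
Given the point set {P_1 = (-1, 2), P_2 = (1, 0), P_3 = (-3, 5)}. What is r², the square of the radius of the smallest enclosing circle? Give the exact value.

10.25

Side lengths²: P_1P_2² = 8, P_1P_3² = 13, P_2P_3² = 41.
Since P_2P_3² = 41 ≥ 13 + 8 = 21, the angle opposite P_2P_3 is not acute, so the smallest enclosing circle has P_2P_3 as diameter.
Centre = midpoint of P_2P_3 = (-1, 2.5), r² = 41/4 = 10.25.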